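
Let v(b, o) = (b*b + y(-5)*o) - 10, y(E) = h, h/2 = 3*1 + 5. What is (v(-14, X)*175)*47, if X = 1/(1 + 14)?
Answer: 4615870/3 ≈ 1.5386e+6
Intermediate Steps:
h = 16 (h = 2*(3*1 + 5) = 2*(3 + 5) = 2*8 = 16)
y(E) = 16
X = 1/15 ≈ 0.066667
v(b, o) = -10 + b² + 16*o (v(b, o) = (b*b + 16*o) - 10 = (b² + 16*o) - 10 = -10 + b² + 16*o)
(v(-14, X)*175)*47 = ((-10 + (-14)² + 16*(1/15))*175)*47 = ((-10 + 196 + 16/15)*175)*47 = ((2806/15)*175)*47 = (98210/3)*47 = 4615870/3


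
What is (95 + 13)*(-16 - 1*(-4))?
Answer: -1296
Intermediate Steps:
(95 + 13)*(-16 - 1*(-4)) = 108*(-16 + 4) = 108*(-12) = -1296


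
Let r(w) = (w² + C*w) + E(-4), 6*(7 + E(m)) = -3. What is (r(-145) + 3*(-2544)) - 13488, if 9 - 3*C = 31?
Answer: 5765/6 ≈ 960.83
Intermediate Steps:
C = -22/3 (C = 3 - ⅓*31 = 3 - 31/3 = -22/3 ≈ -7.3333)
E(m) = -15/2 (E(m) = -7 + (⅙)*(-3) = -7 - ½ = -15/2)
r(w) = -15/2 + w² - 22*w/3 (r(w) = (w² - 22*w/3) - 15/2 = -15/2 + w² - 22*w/3)
(r(-145) + 3*(-2544)) - 13488 = ((-15/2 + (-145)² - 22/3*(-145)) + 3*(-2544)) - 13488 = ((-15/2 + 21025 + 3190/3) - 7632) - 13488 = (132485/6 - 7632) - 13488 = 86693/6 - 13488 = 5765/6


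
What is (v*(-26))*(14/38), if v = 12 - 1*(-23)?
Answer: -6370/19 ≈ -335.26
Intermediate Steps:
v = 35 (v = 12 + 23 = 35)
(v*(-26))*(14/38) = (35*(-26))*(14/38) = -12740/38 = -910*7/19 = -6370/19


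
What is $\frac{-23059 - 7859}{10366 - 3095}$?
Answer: $- \frac{30918}{7271} \approx -4.2522$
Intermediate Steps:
$\frac{-23059 - 7859}{10366 - 3095} = - \frac{30918}{7271}$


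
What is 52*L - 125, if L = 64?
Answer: 3203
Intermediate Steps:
52*L - 125 = 52*64 - 125 = 3328 - 125 = 3203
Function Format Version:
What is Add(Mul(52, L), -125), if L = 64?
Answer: 3203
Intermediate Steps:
Add(Mul(52, L), -125) = Add(Mul(52, 64), -125) = Add(3328, -125) = 3203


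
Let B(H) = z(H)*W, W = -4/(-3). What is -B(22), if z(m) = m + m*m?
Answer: -2024/3 ≈ -674.67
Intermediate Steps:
z(m) = m + m**2
W = 4/3 (W = -4*(-1/3) = 4/3 ≈ 1.3333)
B(H) = 4*H*(1 + H)/3 (B(H) = (H*(1 + H))*(4/3) = 4*H*(1 + H)/3)
-B(22) = -4*22*(1 + 22)/3 = -4*22*23/3 = -1*2024/3 = -2024/3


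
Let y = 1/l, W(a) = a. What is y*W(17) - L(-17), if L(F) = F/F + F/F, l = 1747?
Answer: -3477/1747 ≈ -1.9903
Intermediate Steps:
L(F) = 2 (L(F) = 1 + 1 = 2)
y = 1/1747 ≈ 0.00057241
y*W(17) - L(-17) = (1/1747)*17 - 1*2 = 17/1747 - 2 = -3477/1747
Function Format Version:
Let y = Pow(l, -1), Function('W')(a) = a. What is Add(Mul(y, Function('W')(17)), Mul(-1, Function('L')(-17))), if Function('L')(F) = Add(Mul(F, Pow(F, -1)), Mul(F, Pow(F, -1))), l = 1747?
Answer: Rational(-3477, 1747) ≈ -1.9903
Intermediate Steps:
Function('L')(F) = 2 (Function('L')(F) = Add(1, 1) = 2)
y = Rational(1, 1747) (y = Pow(1747, -1) = Rational(1, 1747) ≈ 0.00057241)
Add(Mul(y, Function('W')(17)), Mul(-1, Function('L')(-17))) = Add(Mul(Rational(1, 1747), 17), Mul(-1, 2)) = Add(Rational(17, 1747), -2) = Rational(-3477, 1747)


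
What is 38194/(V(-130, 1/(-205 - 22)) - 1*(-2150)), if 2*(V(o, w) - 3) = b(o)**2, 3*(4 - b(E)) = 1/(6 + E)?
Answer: 10570876992/598098625 ≈ 17.674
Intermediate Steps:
b(E) = 4 - 1/(3*(6 + E))
V(o, w) = 3 + (71 + 12*o)**2/(18*(6 + o)**2) (V(o, w) = 3 + ((71 + 12*o)/(3*(6 + o)))**2/2 = 3 + ((71 + 12*o)**2/(9*(6 + o)**2))/2 = 3 + (71 + 12*o)**2/(18*(6 + o)**2))
38194/(V(-130, 1/(-205 - 22)) - 1*(-2150)) = 38194/((3 + (71 + 12*(-130))**2/(18*(6 - 130)**2)) - 1*(-2150)) = 38194/((3 + (1/18)*(71 - 1560)**2/(-124)**2) + 2150) = 38194/((3 + (1/18)*(1/15376)*(-1489)**2) + 2150) = 38194/((3 + (1/18)*(1/15376)*2217121) + 2150) = 38194/((3 + 2217121/276768) + 2150) = 38194/(3047425/276768 + 2150) = 38194/(598098625/276768) = 38194*(276768/598098625) = 10570876992/598098625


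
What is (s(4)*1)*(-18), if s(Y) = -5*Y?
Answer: 360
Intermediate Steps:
(s(4)*1)*(-18) = (-5*4*1)*(-18) = -20*1*(-18) = -20*(-18) = 360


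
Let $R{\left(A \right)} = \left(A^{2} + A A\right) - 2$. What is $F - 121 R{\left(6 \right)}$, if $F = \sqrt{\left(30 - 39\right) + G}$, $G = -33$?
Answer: $-8470 + i \sqrt{42} \approx -8470.0 + 6.4807 i$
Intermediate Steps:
$R{\left(A \right)} = -2 + 2 A^{2}$ ($R{\left(A \right)} = \left(A^{2} + A^{2}\right) - 2 = 2 A^{2} - 2 = -2 + 2 A^{2}$)
$F = i \sqrt{42}$ ($F = \sqrt{\left(30 - 39\right) - 33} = \sqrt{-9 - 33} = \sqrt{-42} = i \sqrt{42} \approx 6.4807 i$)
$F - 121 R{\left(6 \right)} = i \sqrt{42} - 121 \left(-2 + 2 \cdot 6^{2}\right) = i \sqrt{42} - 121 \left(-2 + 2 \cdot 36\right) = i \sqrt{42} - 121 \left(-2 + 72\right) = i \sqrt{42} - 8470 = -8470 + i \sqrt{42}$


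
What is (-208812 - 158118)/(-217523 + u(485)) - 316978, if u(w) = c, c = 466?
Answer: -68801926816/217057 ≈ -3.1698e+5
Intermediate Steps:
u(w) = 466
(-208812 - 158118)/(-217523 + u(485)) - 316978 = (-208812 - 158118)/(-217523 + 466) - 316978 = -366930/(-217057) - 316978 = -366930*(-1/217057) - 316978 = 366930/217057 - 316978 = -68801926816/217057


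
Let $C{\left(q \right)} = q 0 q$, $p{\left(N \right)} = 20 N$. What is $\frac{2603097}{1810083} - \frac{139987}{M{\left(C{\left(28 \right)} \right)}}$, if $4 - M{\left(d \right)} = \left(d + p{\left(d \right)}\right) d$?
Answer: $- \frac{84459225511}{2413444} \approx -34995.0$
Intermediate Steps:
$C{\left(q \right)} = 0$ ($C{\left(q \right)} = 0 q = 0$)
$M{\left(d \right)} = 4 - 21 d^{2}$ ($M{\left(d \right)} = 4 - \left(d + 20 d\right) d = 4 - 21 d d = 4 - 21 d^{2}$)
$\frac{2603097}{1810083} - \frac{139987}{M{\left(C{\left(28 \right)} \right)}} = \frac{2603097}{1810083} - \frac{139987}{4 - 21 \cdot 0^{2}} = 2603097 \cdot \frac{1}{1810083} - \frac{139987}{4 - 0} = \frac{867699}{603361} - \frac{139987}{4 + 0} = \frac{867699}{603361} - \frac{139987}{4} = - \frac{84459225511}{2413444}$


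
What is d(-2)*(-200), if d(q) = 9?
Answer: -1800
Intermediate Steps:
d(-2)*(-200) = 9*(-200) = -1800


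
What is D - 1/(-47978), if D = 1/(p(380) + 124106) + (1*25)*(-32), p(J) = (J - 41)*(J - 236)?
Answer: -1659290287975/2074112929 ≈ -800.00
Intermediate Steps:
p(J) = (-236 + J)*(-41 + J) (p(J) = (-41 + J)*(-236 + J) = (-236 + J)*(-41 + J))
D = -138337599/172922 (D = 1/((9676 + 380² - 277*380) + 124106) + (1*25)*(-32) = 1/((9676 + 144400 - 105260) + 124106) + 25*(-32) = 1/(48816 + 124106) - 800 = 1/172922 - 800 = -138337599/172922 ≈ -800.00)
D - 1/(-47978) = -138337599/172922 - 1/(-47978) = -138337599/172922 - 1*(-1/47978) = -138337599/172922 + 1/47978 = -1659290287975/2074112929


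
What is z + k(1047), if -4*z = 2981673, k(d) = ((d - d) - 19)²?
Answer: -2980229/4 ≈ -7.4506e+5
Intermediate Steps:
k(d) = 361 (k(d) = (0 - 19)² = (-19)² = 361)
z = -2981673/4 (z = -¼*2981673 = -2981673/4 ≈ -7.4542e+5)
z + k(1047) = -2981673/4 + 361 = -2980229/4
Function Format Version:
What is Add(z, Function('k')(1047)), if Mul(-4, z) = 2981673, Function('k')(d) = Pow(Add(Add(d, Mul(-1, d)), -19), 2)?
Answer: Rational(-2980229, 4) ≈ -7.4506e+5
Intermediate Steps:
Function('k')(d) = 361 (Function('k')(d) = Pow(Add(0, -19), 2) = Pow(-19, 2) = 361)
z = Rational(-2981673, 4) (z = Mul(Rational(-1, 4), 2981673) = Rational(-2981673, 4) ≈ -7.4542e+5)
Add(z, Function('k')(1047)) = Add(Rational(-2981673, 4), 361) = Rational(-2980229, 4)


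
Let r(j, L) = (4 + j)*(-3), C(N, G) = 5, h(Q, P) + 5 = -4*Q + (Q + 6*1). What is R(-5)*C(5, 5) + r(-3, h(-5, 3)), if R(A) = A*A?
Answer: 122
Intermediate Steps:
h(Q, P) = 1 - 3*Q (h(Q, P) = -5 + (-4*Q + (Q + 6*1)) = -5 + (-4*Q + (Q + 6)) = -5 + (-4*Q + (6 + Q)) = -5 + (6 - 3*Q) = 1 - 3*Q)
R(A) = A²
r(j, L) = -12 - 3*j
R(-5)*C(5, 5) + r(-3, h(-5, 3)) = (-5)²*5 + (-12 - 3*(-3)) = 25*5 + (-12 + 9) = 125 - 3 = 122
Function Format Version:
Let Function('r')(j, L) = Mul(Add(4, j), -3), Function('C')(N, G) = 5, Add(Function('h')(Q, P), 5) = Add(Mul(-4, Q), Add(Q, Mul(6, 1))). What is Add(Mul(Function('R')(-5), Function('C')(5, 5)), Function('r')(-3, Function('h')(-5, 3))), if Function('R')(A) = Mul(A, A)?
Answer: 122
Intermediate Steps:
Function('h')(Q, P) = Add(1, Mul(-3, Q)) (Function('h')(Q, P) = Add(-5, Add(Mul(-4, Q), Add(Q, Mul(6, 1)))) = Add(-5, Add(Mul(-4, Q), Add(Q, 6))) = Add(-5, Add(Mul(-4, Q), Add(6, Q))) = Add(-5, Add(6, Mul(-3, Q))) = Add(1, Mul(-3, Q)))
Function('R')(A) = Pow(A, 2)
Function('r')(j, L) = Add(-12, Mul(-3, j))
Add(Mul(Function('R')(-5), Function('C')(5, 5)), Function('r')(-3, Function('h')(-5, 3))) = Add(Mul(Pow(-5, 2), 5), Add(-12, Mul(-3, -3))) = Add(Mul(25, 5), Add(-12, 9)) = Add(125, -3) = 122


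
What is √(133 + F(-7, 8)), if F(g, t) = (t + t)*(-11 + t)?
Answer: √85 ≈ 9.2195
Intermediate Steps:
F(g, t) = 2*t*(-11 + t) (F(g, t) = (2*t)*(-11 + t) = 2*t*(-11 + t))
√(133 + F(-7, 8)) = √(133 + 2*8*(-11 + 8)) = √(133 + 2*8*(-3)) = √(133 - 48) = √85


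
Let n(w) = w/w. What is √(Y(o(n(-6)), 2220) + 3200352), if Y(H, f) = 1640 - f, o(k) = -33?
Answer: 2*√799943 ≈ 1788.8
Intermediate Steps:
n(w) = 1
√(Y(o(n(-6)), 2220) + 3200352) = √((1640 - 1*2220) + 3200352) = √((1640 - 2220) + 3200352) = √(-580 + 3200352) = √3199772 = 2*√799943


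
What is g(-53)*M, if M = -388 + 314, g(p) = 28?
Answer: -2072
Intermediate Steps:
M = -74
g(-53)*M = 28*(-74) = -2072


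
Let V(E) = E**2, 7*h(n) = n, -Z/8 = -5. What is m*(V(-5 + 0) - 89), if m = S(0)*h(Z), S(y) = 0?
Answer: 0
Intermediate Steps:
Z = 40 (Z = -8*(-5) = 40)
h(n) = n/7
m = 0 (m = 0*((1/7)*40) = 0*(40/7) = 0)
m*(V(-5 + 0) - 89) = 0*((-5 + 0)**2 - 89) = 0*((-5)**2 - 89) = 0*(25 - 89) = 0*(-64) = 0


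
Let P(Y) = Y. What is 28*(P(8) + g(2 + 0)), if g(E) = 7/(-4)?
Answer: 175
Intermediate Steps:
g(E) = -7/4 (g(E) = 7*(-1/4) = -7/4)
28*(P(8) + g(2 + 0)) = 28*(8 - 7/4) = 28*(25/4) = 175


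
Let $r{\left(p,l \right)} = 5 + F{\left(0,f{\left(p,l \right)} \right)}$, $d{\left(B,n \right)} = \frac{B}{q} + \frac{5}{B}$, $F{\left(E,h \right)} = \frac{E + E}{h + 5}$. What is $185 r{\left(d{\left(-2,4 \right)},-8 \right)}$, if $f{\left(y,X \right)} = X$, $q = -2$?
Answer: $925$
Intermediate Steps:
$F{\left(E,h \right)} = \frac{2 E}{5 + h}$
$d{\left(B,n \right)} = \frac{5}{B} - \frac{B}{2}$ ($d{\left(B,n \right)} = \frac{B}{-2} + \frac{5}{B} = B \left(- \frac{1}{2}\right) + \frac{5}{B} = - \frac{B}{2} + \frac{5}{B} = \frac{5}{B} - \frac{B}{2}$)
$r{\left(p,l \right)} = 5$ ($r{\left(p,l \right)} = 5 + 2 \cdot 0 \frac{1}{5 + l} = 5 + 0 = 5$)
$185 r{\left(d{\left(-2,4 \right)},-8 \right)} = 185 \cdot 5 = 925$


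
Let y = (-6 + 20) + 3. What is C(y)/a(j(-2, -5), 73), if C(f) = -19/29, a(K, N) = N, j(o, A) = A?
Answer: -19/2117 ≈ -0.0089750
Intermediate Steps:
y = 17 (y = 14 + 3 = 17)
C(f) = -19/29 (C(f) = -19*1/29 = -19/29)
C(y)/a(j(-2, -5), 73) = -19/29/73 = -19/29*1/73 = -19/2117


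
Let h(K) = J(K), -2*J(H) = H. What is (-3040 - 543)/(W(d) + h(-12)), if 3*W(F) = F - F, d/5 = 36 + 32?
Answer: -3583/6 ≈ -597.17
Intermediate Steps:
d = 340 (d = 5*(36 + 32) = 5*68 = 340)
J(H) = -H/2
W(F) = 0 (W(F) = (F - F)/3 = (⅓)*0 = 0)
h(K) = -K/2
(-3040 - 543)/(W(d) + h(-12)) = (-3040 - 543)/(0 - ½*(-12)) = -3583/(0 + 6) = -3583/6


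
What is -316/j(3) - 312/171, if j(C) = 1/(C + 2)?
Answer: -90164/57 ≈ -1581.8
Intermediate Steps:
j(C) = 1/(2 + C)
-316/j(3) - 312/171 = -316/(1/(2 + 3)) - 312/171 = -316/(1/5) - 312*1/171 = -316/1/5 - 104/57 = -316*5 - 104/57 = -1580 - 104/57 = -90164/57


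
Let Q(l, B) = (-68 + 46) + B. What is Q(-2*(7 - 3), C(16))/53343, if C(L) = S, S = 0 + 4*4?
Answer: -2/17781 ≈ -0.00011248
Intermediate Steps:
S = 16 (S = 0 + 16 = 16)
C(L) = 16
Q(l, B) = -22 + B
Q(-2*(7 - 3), C(16))/53343 = (-22 + 16)/53343 = -6*1/53343 = -2/17781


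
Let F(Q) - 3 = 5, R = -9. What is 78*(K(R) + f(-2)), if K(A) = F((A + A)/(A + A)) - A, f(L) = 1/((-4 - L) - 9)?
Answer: 14508/11 ≈ 1318.9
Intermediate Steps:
F(Q) = 8 (F(Q) = 3 + 5 = 8)
f(L) = 1/(-13 - L)
K(A) = 8 - A
78*(K(R) + f(-2)) = 78*((8 - 1*(-9)) - 1/(13 - 2)) = 78*((8 + 9) - 1/11) = 78*(17 - 1*1/11) = 78*(17 - 1/11) = 78*(186/11) = 14508/11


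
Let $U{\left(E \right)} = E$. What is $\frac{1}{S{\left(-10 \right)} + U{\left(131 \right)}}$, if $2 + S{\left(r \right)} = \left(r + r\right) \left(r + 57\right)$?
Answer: $- \frac{1}{811} \approx -0.001233$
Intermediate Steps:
$S{\left(r \right)} = -2 + 2 r \left(57 + r\right)$ ($S{\left(r \right)} = -2 + \left(r + r\right) \left(r + 57\right) = -2 + 2 r \left(57 + r\right)$)
$\frac{1}{S{\left(-10 \right)} + U{\left(131 \right)}} = \frac{1}{\left(-2 + 2 \left(-10\right)^{2} + 114 \left(-10\right)\right) + 131} = \frac{1}{\left(-2 + 2 \cdot 100 - 1140\right) + 131} = \frac{1}{\left(-2 + 200 - 1140\right) + 131} = \frac{1}{-942 + 131} = \frac{1}{-811} = - \frac{1}{811}$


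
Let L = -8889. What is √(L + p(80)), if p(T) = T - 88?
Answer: I*√8897 ≈ 94.324*I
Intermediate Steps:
p(T) = -88 + T
√(L + p(80)) = √(-8889 + (-88 + 80)) = √(-8889 - 8) = √(-8897) = I*√8897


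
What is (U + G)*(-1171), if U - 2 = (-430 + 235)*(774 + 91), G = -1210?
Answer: 198932993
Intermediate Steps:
U = -168673 (U = 2 + (-430 + 235)*(774 + 91) = 2 - 195*865 = 2 - 168675 = -168673)
(U + G)*(-1171) = (-168673 - 1210)*(-1171) = -169883*(-1171) = 198932993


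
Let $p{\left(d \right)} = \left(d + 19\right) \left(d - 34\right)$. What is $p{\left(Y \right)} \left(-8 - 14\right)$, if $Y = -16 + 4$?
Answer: $7084$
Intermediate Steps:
$Y = -12$
$p{\left(d \right)} = \left(-34 + d\right) \left(19 + d\right)$ ($p{\left(d \right)} = \left(19 + d\right) \left(-34 + d\right) = \left(-34 + d\right) \left(19 + d\right)$)
$p{\left(Y \right)} \left(-8 - 14\right) = \left(-646 + \left(-12\right)^{2} - -180\right) \left(-8 - 14\right) = \left(-646 + 144 + 180\right) \left(-8 - 14\right) = \left(-322\right) \left(-22\right) = 7084$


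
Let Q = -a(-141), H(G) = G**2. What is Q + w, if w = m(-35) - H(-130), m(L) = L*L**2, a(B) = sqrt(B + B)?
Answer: -59775 - I*sqrt(282) ≈ -59775.0 - 16.793*I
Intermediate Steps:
a(B) = sqrt(2)*sqrt(B) (a(B) = sqrt(2*B) = sqrt(2)*sqrt(B))
m(L) = L**3
Q = -I*sqrt(282) (Q = -sqrt(2)*sqrt(-141) = -sqrt(2)*I*sqrt(141) = -I*sqrt(282) ≈ -16.793*I)
w = -59775 (w = (-35)**3 - 1*(-130)**2 = -42875 - 1*16900 = -42875 - 16900 = -59775)
Q + w = -I*sqrt(282) - 59775 = -59775 - I*sqrt(282)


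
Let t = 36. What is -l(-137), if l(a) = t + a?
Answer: 101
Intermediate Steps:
l(a) = 36 + a
-l(-137) = -(36 - 137) = -1*(-101) = 101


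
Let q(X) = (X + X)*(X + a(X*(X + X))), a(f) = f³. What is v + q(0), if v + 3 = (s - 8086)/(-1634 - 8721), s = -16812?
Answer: -6167/10355 ≈ -0.59556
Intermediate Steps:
v = -6167/10355 (v = -3 + (-16812 - 8086)/(-1634 - 8721) = -3 - 24898/(-10355) = -3 - 24898*(-1/10355) = -3 + 24898/10355 = -6167/10355 ≈ -0.59556)
q(X) = 2*X*(X + 8*X⁶) (q(X) = (X + X)*(X + (X*(X + X))³) = (2*X)*(X + (X*(2*X))³) = (2*X)*(X + (2*X²)³) = (2*X)*(X + 8*X⁶) = 2*X*(X + 8*X⁶))
v + q(0) = -6167/10355 + 0²*(2 + 16*0⁵) = -6167/10355 + 0*(2 + 16*0) = -6167/10355 + 0*(2 + 0) = -6167/10355 + 0*2 = -6167/10355 + 0 = -6167/10355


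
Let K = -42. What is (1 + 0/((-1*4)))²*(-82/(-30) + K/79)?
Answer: 2609/1185 ≈ 2.2017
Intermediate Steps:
(1 + 0/((-1*4)))²*(-82/(-30) + K/79) = (1 + 0/((-1*4)))²*(-82/(-30) - 42/79) = (1 + 0/(-4))²*(-82*(-1/30) - 42*1/79) = (1 + 0*(-¼))²*(41/15 - 42/79) = (1 + 0)²*(2609/1185) = 1²*(2609/1185) = 1*(2609/1185) = 2609/1185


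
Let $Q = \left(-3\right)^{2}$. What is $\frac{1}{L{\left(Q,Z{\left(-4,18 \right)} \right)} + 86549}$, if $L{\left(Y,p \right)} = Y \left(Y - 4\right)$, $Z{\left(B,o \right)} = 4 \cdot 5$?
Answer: $\frac{1}{86594} \approx 1.1548 \cdot 10^{-5}$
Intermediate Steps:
$Q = 9$
$Z{\left(B,o \right)} = 20$
$L{\left(Y,p \right)} = Y \left(-4 + Y\right)$
$\frac{1}{L{\left(Q,Z{\left(-4,18 \right)} \right)} + 86549} = \frac{1}{9 \left(-4 + 9\right) + 86549} = \frac{1}{9 \cdot 5 + 86549} = \frac{1}{45 + 86549} = \frac{1}{86594}$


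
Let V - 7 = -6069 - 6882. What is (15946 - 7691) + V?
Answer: -4689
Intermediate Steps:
V = -12944 (V = 7 + (-6069 - 6882) = 7 - 12951 = -12944)
(15946 - 7691) + V = (15946 - 7691) - 12944 = 8255 - 12944 = -4689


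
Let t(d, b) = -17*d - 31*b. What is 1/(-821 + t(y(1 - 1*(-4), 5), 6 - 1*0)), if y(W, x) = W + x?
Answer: -1/1177 ≈ -0.00084962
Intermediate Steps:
t(d, b) = -31*b - 17*d
1/(-821 + t(y(1 - 1*(-4), 5), 6 - 1*0)) = 1/(-821 + (-31*(6 - 1*0) - 17*((1 - 1*(-4)) + 5))) = 1/(-821 + (-31*(6 + 0) - 17*((1 + 4) + 5))) = 1/(-821 + (-31*6 - 17*(5 + 5))) = 1/(-821 + (-186 - 17*10)) = 1/(-821 + (-186 - 170)) = 1/(-821 - 356) = 1/(-1177) = -1/1177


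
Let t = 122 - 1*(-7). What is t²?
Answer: 16641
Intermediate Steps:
t = 129 (t = 122 + 7 = 129)
t² = 129² = 16641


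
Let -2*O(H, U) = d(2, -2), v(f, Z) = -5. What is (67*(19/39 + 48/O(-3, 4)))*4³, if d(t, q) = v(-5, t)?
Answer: 16461632/195 ≈ 84419.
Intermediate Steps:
d(t, q) = -5
O(H, U) = 5/2 (O(H, U) = -½*(-5) = 5/2)
(67*(19/39 + 48/O(-3, 4)))*4³ = (67*(19/39 + 48/(5/2)))*4³ = (67*(19*(1/39) + 48*(⅖)))*64 = (67*(19/39 + 96/5))*64 = (67*(3839/195))*64 = (257213/195)*64 = 16461632/195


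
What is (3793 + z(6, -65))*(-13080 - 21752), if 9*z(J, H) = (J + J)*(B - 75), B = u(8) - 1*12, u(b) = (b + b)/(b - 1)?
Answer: -384550256/3 ≈ -1.2818e+8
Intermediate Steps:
u(b) = 2*b/(-1 + b) (u(b) = (2*b)/(-1 + b) = 2*b/(-1 + b))
B = -68/7 (B = 2*8/(-1 + 8) - 1*12 = 2*8/7 - 12 = 2*8*(1/7) - 12 = 16/7 - 12 = -68/7 ≈ -9.7143)
z(J, H) = -1186*J/63 (z(J, H) = ((J + J)*(-68/7 - 75))/9 = ((2*J)*(-593/7))/9 = (-1186*J/7)/9 = -1186*J/63)
(3793 + z(6, -65))*(-13080 - 21752) = (3793 - 1186/63*6)*(-13080 - 21752) = (3793 - 2372/21)*(-34832) = (77281/21)*(-34832) = -384550256/3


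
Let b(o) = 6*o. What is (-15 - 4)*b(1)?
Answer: -114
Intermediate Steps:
(-15 - 4)*b(1) = (-15 - 4)*(6*1) = -19*6 = -114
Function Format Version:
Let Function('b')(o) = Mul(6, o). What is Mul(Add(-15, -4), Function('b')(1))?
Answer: -114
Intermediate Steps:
Mul(Add(-15, -4), Function('b')(1)) = Mul(Add(-15, -4), Mul(6, 1)) = Mul(-19, 6) = -114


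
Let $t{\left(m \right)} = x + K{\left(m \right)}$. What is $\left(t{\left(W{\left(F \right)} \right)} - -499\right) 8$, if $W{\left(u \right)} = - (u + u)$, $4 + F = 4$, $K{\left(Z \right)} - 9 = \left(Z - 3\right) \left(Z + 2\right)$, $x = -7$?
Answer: $3960$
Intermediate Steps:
$K{\left(Z \right)} = 9 + \left(-3 + Z\right) \left(2 + Z\right)$ ($K{\left(Z \right)} = 9 + \left(Z - 3\right) \left(Z + 2\right) = 9 + \left(-3 + Z\right) \left(2 + Z\right)$)
$F = 0$ ($F = -4 + 4 = 0$)
$W{\left(u \right)} = - 2 u$
$t{\left(m \right)} = -4 + m^{2} - m$ ($t{\left(m \right)} = -7 + \left(3 + m^{2} - m\right) = -4 + m^{2} - m$)
$\left(t{\left(W{\left(F \right)} \right)} - -499\right) 8 = \left(\left(-4 + \left(\left(-2\right) 0\right)^{2} - \left(-2\right) 0\right) - -499\right) 8 = \left(\left(-4 + 0^{2} - 0\right) + 499\right) 8 = \left(\left(-4 + 0 + 0\right) + 499\right) 8 = \left(-4 + 499\right) 8 = 495 \cdot 8 = 3960$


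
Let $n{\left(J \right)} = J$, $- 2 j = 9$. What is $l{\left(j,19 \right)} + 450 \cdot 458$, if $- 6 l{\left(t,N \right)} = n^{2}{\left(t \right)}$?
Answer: $\frac{1648773}{8} \approx 2.061 \cdot 10^{5}$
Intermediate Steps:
$j = - \frac{9}{2}$ ($j = \left(- \frac{1}{2}\right) 9 = - \frac{9}{2} \approx -4.5$)
$l{\left(t,N \right)} = - \frac{t^{2}}{6}$
$l{\left(j,19 \right)} + 450 \cdot 458 = - \frac{\left(- \frac{9}{2}\right)^{2}}{6} + 450 \cdot 458 = \left(- \frac{1}{6}\right) \frac{81}{4} + 206100 = - \frac{27}{8} + 206100 = \frac{1648773}{8}$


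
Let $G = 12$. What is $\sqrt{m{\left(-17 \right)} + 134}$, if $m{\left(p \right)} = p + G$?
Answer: $\sqrt{129} \approx 11.358$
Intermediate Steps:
$m{\left(p \right)} = 12 + p$ ($m{\left(p \right)} = p + 12 = 12 + p$)
$\sqrt{m{\left(-17 \right)} + 134} = \sqrt{\left(12 - 17\right) + 134} = \sqrt{-5 + 134} = \sqrt{129}$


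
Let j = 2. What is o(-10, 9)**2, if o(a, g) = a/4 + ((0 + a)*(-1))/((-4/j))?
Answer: 225/4 ≈ 56.250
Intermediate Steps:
o(a, g) = 3*a/4 (o(a, g) = a/4 + ((0 + a)*(-1))/((-4/2)) = a*(1/4) + (a*(-1))/((-4*1/2)) = a/4 - a/(-2) = a/4 - a*(-1/2) = a/4 + a/2 = 3*a/4)
o(-10, 9)**2 = ((3/4)*(-10))**2 = (-15/2)**2 = 225/4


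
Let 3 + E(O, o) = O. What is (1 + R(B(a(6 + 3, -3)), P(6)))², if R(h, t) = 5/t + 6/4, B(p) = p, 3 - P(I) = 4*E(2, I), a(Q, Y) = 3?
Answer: 2025/196 ≈ 10.332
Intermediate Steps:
E(O, o) = -3 + O
P(I) = 7 (P(I) = 3 - 4*(-3 + 2) = 3 - 4*(-1) = 3 - 1*(-4) = 3 + 4 = 7)
R(h, t) = 3/2 + 5/t (R(h, t) = 5/t + 6*(¼) = 5/t + 3/2 = 3/2 + 5/t)
(1 + R(B(a(6 + 3, -3)), P(6)))² = (1 + (3/2 + 5/7))² = (1 + 31/14)² = (45/14)² = 2025/196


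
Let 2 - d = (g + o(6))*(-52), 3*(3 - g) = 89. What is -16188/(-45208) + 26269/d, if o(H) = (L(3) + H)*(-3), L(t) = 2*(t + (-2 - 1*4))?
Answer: -218466369/11737127 ≈ -18.613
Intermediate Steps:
g = -80/3 (g = 3 - 1/3*89 = 3 - 89/3 = -80/3 ≈ -26.667)
L(t) = -12 + 2*t (L(t) = 2*(t + (-2 - 4)) = 2*(t - 6) = 2*(-6 + t) = -12 + 2*t)
o(H) = 18 - 3*H (o(H) = ((-12 + 2*3) + H)*(-3) = ((-12 + 6) + H)*(-3) = (-6 + H)*(-3) = 18 - 3*H)
d = -4154/3 (d = 2 - (-80/3 + (18 - 3*6))*(-52) = 2 - (-80/3 + (18 - 18))*(-52) = 2 - (-80/3 + 0)*(-52) = 2 - (-80)*(-52)/3 = 2 - 1*4160/3 = 2 - 4160/3 = -4154/3 ≈ -1384.7)
-16188/(-45208) + 26269/d = -16188/(-45208) + 26269/(-4154/3) = -16188*(-1/45208) + 26269*(-3/4154) = 4047/11302 - 78807/4154 = -218466369/11737127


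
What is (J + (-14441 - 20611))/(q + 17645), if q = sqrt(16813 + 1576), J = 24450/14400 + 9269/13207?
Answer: -784115687615455/394723592510592 + 44438406779*sqrt(18389)/394723592510592 ≈ -1.9712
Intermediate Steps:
J = 3042565/1267872 (J = 24450*(1/14400) + 9269*(1/13207) = 163/96 + 9269/13207 = 3042565/1267872 ≈ 2.3997)
q = sqrt(18389) ≈ 135.61
(J + (-14441 - 20611))/(q + 17645) = (3042565/1267872 + (-14441 - 20611))/(sqrt(18389) + 17645) = (3042565/1267872 - 35052)/(17645 + sqrt(18389)) = -44438406779/(1267872*(17645 + sqrt(18389)))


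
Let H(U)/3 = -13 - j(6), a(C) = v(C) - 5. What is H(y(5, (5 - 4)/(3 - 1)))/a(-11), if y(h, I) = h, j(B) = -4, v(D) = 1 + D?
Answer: 9/5 ≈ 1.8000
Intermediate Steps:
a(C) = -4 + C (a(C) = (1 + C) - 5 = -4 + C)
H(U) = -27 (H(U) = 3*(-13 - 1*(-4)) = 3*(-13 + 4) = 3*(-9) = -27)
H(y(5, (5 - 4)/(3 - 1)))/a(-11) = -27/(-4 - 11) = -27/(-15) = -27*(-1/15) = 9/5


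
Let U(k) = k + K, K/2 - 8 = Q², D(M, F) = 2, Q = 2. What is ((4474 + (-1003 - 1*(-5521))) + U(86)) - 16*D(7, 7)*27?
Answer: 8238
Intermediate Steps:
K = 24 (K = 16 + 2*2² = 16 + 2*4 = 16 + 8 = 24)
U(k) = 24 + k (U(k) = k + 24 = 24 + k)
((4474 + (-1003 - 1*(-5521))) + U(86)) - 16*D(7, 7)*27 = ((4474 + (-1003 - 1*(-5521))) + (24 + 86)) - 16*2*27 = ((4474 + (-1003 + 5521)) + 110) - 32*27 = ((4474 + 4518) + 110) - 864 = (8992 + 110) - 864 = 9102 - 864 = 8238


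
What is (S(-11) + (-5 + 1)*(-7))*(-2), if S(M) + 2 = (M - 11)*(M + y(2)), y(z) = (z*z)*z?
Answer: -184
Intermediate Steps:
y(z) = z**3 (y(z) = z**2*z = z**3)
S(M) = -2 + (-11 + M)*(8 + M) (S(M) = -2 + (M - 11)*(M + 2**3) = -2 + (-11 + M)*(M + 8) = -2 + (-11 + M)*(8 + M))
(S(-11) + (-5 + 1)*(-7))*(-2) = ((-90 + (-11)**2 - 3*(-11)) + (-5 + 1)*(-7))*(-2) = ((-90 + 121 + 33) - 4*(-7))*(-2) = (64 + 28)*(-2) = 92*(-2) = -184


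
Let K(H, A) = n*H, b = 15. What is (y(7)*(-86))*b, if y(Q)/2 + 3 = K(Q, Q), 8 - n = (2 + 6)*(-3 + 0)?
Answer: -570180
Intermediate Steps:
n = 32 (n = 8 - (2 + 6)*(-3 + 0) = 8 - 8*(-3) = 8 - 1*(-24) = 8 + 24 = 32)
K(H, A) = 32*H
y(Q) = -6 + 64*Q (y(Q) = -6 + 2*(32*Q) = -6 + 64*Q)
(y(7)*(-86))*b = ((-6 + 64*7)*(-86))*15 = ((-6 + 448)*(-86))*15 = (442*(-86))*15 = -38012*15 = -570180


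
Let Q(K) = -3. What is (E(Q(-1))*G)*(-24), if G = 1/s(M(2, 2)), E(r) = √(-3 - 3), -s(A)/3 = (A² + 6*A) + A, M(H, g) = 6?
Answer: 4*I*√6/39 ≈ 0.25123*I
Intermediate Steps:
s(A) = -21*A - 3*A² (s(A) = -3*((A² + 6*A) + A) = -3*(A² + 7*A) = -21*A - 3*A²)
E(r) = I*√6 (E(r) = √(-6) = I*√6)
G = -1/234 (G = 1/(-3*6*(7 + 6)) = 1/(-3*6*13) = 1/(-234) = -1/234 ≈ -0.0042735)
(E(Q(-1))*G)*(-24) = ((I*√6)*(-1/234))*(-24) = -I*√6/234*(-24) = 4*I*√6/39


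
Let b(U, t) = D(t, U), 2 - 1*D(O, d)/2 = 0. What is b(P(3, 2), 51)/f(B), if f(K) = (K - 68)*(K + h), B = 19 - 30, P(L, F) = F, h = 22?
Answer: -4/869 ≈ -0.0046030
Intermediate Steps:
D(O, d) = 4 (D(O, d) = 4 - 2*0 = 4 + 0 = 4)
b(U, t) = 4
B = -11
f(K) = (-68 + K)*(22 + K) (f(K) = (K - 68)*(K + 22) = (-68 + K)*(22 + K))
b(P(3, 2), 51)/f(B) = 4/(-1496 + (-11)² - 46*(-11)) = 4/(-1496 + 121 + 506) = 4/(-869) = 4*(-1/869) = -4/869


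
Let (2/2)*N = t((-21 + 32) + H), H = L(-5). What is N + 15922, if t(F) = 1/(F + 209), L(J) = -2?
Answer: 3470997/218 ≈ 15922.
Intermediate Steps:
H = -2
t(F) = 1/(209 + F)
N = 1/218 (N = 1/(209 + ((-21 + 32) - 2)) = 1/(209 + (11 - 2)) = 1/(209 + 9) = 1/218 ≈ 0.0045872)
N + 15922 = 1/218 + 15922 = 3470997/218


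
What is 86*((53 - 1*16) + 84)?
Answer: 10406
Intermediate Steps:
86*((53 - 1*16) + 84) = 86*((53 - 16) + 84) = 86*(37 + 84) = 86*121 = 10406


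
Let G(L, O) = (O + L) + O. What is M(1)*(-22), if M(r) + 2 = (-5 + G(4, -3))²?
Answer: -1034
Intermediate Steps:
G(L, O) = L + 2*O (G(L, O) = (L + O) + O = L + 2*O)
M(r) = 47 (M(r) = -2 + (-5 + (4 + 2*(-3)))² = -2 + (-5 + (4 - 6))² = -2 + (-5 - 2)² = -2 + (-7)² = -2 + 49 = 47)
M(1)*(-22) = 47*(-22) = -1034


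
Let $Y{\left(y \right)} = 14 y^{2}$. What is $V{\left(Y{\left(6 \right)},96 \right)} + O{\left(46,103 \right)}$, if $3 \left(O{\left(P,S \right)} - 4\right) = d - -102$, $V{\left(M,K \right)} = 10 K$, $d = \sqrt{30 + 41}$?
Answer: $998 + \frac{\sqrt{71}}{3} \approx 1000.8$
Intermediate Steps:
$d = \sqrt{71} \approx 8.4261$
$O{\left(P,S \right)} = 38 + \frac{\sqrt{71}}{3}$ ($O{\left(P,S \right)} = 4 + \frac{\sqrt{71} - -102}{3} = 4 + \frac{\sqrt{71} + 102}{3} = 4 + \frac{102 + \sqrt{71}}{3} = 4 + \left(34 + \frac{\sqrt{71}}{3}\right) = 38 + \frac{\sqrt{71}}{3}$)
$V{\left(Y{\left(6 \right)},96 \right)} + O{\left(46,103 \right)} = 10 \cdot 96 + \left(38 + \frac{\sqrt{71}}{3}\right) = 960 + \left(38 + \frac{\sqrt{71}}{3}\right) = 998 + \frac{\sqrt{71}}{3}$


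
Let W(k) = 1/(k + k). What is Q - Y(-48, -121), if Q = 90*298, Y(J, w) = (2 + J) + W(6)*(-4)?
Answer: 80599/3 ≈ 26866.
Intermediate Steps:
W(k) = 1/(2*k)
Y(J, w) = 5/3 + J (Y(J, w) = (2 + J) + ((1/2)/6)*(-4) = (2 + J) + ((1/2)*(1/6))*(-4) = (2 + J) + (1/12)*(-4) = (2 + J) - 1/3 = 5/3 + J)
Q = 26820
Q - Y(-48, -121) = 26820 - (5/3 - 48) = 26820 - 1*(-139/3) = 26820 + 139/3 = 80599/3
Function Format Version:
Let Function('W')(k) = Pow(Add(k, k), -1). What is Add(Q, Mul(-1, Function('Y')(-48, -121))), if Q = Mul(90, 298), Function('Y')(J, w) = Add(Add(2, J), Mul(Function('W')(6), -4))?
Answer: Rational(80599, 3) ≈ 26866.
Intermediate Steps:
Function('W')(k) = Mul(Rational(1, 2), Pow(k, -1)) (Function('W')(k) = Pow(Mul(2, k), -1) = Mul(Rational(1, 2), Pow(k, -1)))
Function('Y')(J, w) = Add(Rational(5, 3), J) (Function('Y')(J, w) = Add(Add(2, J), Mul(Mul(Rational(1, 2), Pow(6, -1)), -4)) = Add(Add(2, J), Mul(Mul(Rational(1, 2), Rational(1, 6)), -4)) = Add(Add(2, J), Mul(Rational(1, 12), -4)) = Add(Add(2, J), Rational(-1, 3)) = Add(Rational(5, 3), J))
Q = 26820
Add(Q, Mul(-1, Function('Y')(-48, -121))) = Add(26820, Mul(-1, Add(Rational(5, 3), -48))) = Add(26820, Mul(-1, Rational(-139, 3))) = Add(26820, Rational(139, 3)) = Rational(80599, 3)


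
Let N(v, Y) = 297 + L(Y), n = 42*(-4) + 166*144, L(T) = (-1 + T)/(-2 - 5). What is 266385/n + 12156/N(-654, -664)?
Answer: 380773/9016 ≈ 42.233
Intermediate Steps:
L(T) = 1/7 - T/7 (L(T) = (-1 + T)/(-7) = (-1 + T)*(-1/7) = 1/7 - T/7)
n = 23736 (n = -168 + 23904 = 23736)
N(v, Y) = 2080/7 - Y/7 (N(v, Y) = 297 + (1/7 - Y/7) = 2080/7 - Y/7)
266385/n + 12156/N(-654, -664) = 266385/23736 + 12156/(2080/7 - 1/7*(-664)) = 266385*(1/23736) + 12156/(2080/7 + 664/7) = 2065/184 + 12156/392 = 2065/184 + 12156*(1/392) = 2065/184 + 3039/98 = 380773/9016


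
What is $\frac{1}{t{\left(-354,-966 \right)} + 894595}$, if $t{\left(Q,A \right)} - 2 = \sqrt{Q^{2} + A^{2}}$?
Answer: $\frac{298199}{266767577979} - \frac{2 \sqrt{29402}}{266767577979} \approx 1.1165 \cdot 10^{-6}$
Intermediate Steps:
$t{\left(Q,A \right)} = 2 + \sqrt{A^{2} + Q^{2}}$ ($t{\left(Q,A \right)} = 2 + \sqrt{Q^{2} + A^{2}} = 2 + \sqrt{A^{2} + Q^{2}}$)
$\frac{1}{t{\left(-354,-966 \right)} + 894595} = \frac{1}{\left(2 + \sqrt{\left(-966\right)^{2} + \left(-354\right)^{2}}\right) + 894595} = \frac{1}{\left(2 + \sqrt{933156 + 125316}\right) + 894595} = \frac{1}{\left(2 + \sqrt{1058472}\right) + 894595} = \frac{1}{\left(2 + 6 \sqrt{29402}\right) + 894595} = \frac{1}{894597 + 6 \sqrt{29402}}$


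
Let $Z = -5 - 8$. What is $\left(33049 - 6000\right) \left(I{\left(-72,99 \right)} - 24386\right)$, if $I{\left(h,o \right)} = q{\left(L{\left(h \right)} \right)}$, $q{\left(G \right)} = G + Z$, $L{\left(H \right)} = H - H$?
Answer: $-659968551$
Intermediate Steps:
$Z = -13$ ($Z = -5 - 8 = -13$)
$L{\left(H \right)} = 0$
$q{\left(G \right)} = -13 + G$ ($q{\left(G \right)} = G - 13 = -13 + G$)
$I{\left(h,o \right)} = -13$ ($I{\left(h,o \right)} = -13 + 0 = -13$)
$\left(33049 - 6000\right) \left(I{\left(-72,99 \right)} - 24386\right) = \left(33049 - 6000\right) \left(-13 - 24386\right) = 27049 \left(-24399\right) = -659968551$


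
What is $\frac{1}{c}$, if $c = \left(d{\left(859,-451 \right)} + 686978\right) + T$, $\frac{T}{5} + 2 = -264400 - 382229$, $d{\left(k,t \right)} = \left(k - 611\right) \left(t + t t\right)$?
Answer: $\frac{1}{47785423} \approx 2.0927 \cdot 10^{-8}$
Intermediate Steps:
$d{\left(k,t \right)} = \left(-611 + k\right) \left(t + t^{2}\right)$
$T = -3233155$ ($T = -10 + 5 \left(-264400 - 382229\right) = -10 + 5 \left(-646629\right) = -10 - 3233145 = -3233155$)
$c = 47785423$ ($c = \left(- 451 \left(-611 + 859 - -275561 + 859 \left(-451\right)\right) + 686978\right) - 3233155 = \left(- 451 \left(-611 + 859 + 275561 - 387409\right) + 686978\right) - 3233155 = \left(\left(-451\right) \left(-111600\right) + 686978\right) - 3233155 = \left(50331600 + 686978\right) - 3233155 = 51018578 - 3233155 = 47785423$)
$\frac{1}{c} = \frac{1}{47785423}$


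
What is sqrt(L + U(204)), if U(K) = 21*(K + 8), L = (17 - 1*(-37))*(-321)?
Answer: I*sqrt(12882) ≈ 113.5*I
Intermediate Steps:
L = -17334 (L = (17 + 37)*(-321) = 54*(-321) = -17334)
U(K) = 168 + 21*K (U(K) = 21*(8 + K) = 168 + 21*K)
sqrt(L + U(204)) = sqrt(-17334 + (168 + 21*204)) = sqrt(-17334 + (168 + 4284)) = sqrt(-17334 + 4452) = sqrt(-12882) = I*sqrt(12882)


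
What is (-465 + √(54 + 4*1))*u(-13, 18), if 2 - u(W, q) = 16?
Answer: 6510 - 14*√58 ≈ 6403.4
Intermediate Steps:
u(W, q) = -14 (u(W, q) = 2 - 1*16 = 2 - 16 = -14)
(-465 + √(54 + 4*1))*u(-13, 18) = (-465 + √(54 + 4*1))*(-14) = (-465 + √(54 + 4))*(-14) = (-465 + √58)*(-14) = 6510 - 14*√58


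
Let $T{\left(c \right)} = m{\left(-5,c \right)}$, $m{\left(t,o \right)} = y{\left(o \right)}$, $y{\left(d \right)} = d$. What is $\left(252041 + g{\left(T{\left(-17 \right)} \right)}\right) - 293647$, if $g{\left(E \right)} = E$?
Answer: $-41623$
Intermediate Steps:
$m{\left(t,o \right)} = o$
$T{\left(c \right)} = c$
$\left(252041 + g{\left(T{\left(-17 \right)} \right)}\right) - 293647 = \left(252041 - 17\right) - 293647 = 252024 - 293647 = -41623$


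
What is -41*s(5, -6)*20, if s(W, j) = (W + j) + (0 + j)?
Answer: 5740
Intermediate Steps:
s(W, j) = W + 2*j (s(W, j) = (W + j) + j = W + 2*j)
-41*s(5, -6)*20 = -41*(5 + 2*(-6))*20 = -41*(5 - 12)*20 = -41*(-7)*20 = 287*20 = 5740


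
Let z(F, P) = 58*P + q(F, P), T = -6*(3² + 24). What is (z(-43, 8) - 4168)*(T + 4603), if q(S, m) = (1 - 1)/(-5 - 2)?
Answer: -16316120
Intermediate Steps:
q(S, m) = 0 (q(S, m) = 0/(-7) = 0*(-⅐) = 0)
T = -198 (T = -6*(9 + 24) = -6*33 = -198)
z(F, P) = 58*P (z(F, P) = 58*P + 0 = 58*P)
(z(-43, 8) - 4168)*(T + 4603) = (58*8 - 4168)*(-198 + 4603) = (464 - 4168)*4405 = -3704*4405 = -16316120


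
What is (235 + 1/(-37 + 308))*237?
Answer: 15093582/271 ≈ 55696.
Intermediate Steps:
(235 + 1/(-37 + 308))*237 = (235 + 1/271)*237 = (63686/271)*237 = 15093582/271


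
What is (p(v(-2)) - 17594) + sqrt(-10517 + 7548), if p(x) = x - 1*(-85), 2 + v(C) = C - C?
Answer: -17511 + I*sqrt(2969) ≈ -17511.0 + 54.489*I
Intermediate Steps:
v(C) = -2 (v(C) = -2 + (C - C) = -2 + 0 = -2)
p(x) = 85 + x (p(x) = x + 85 = 85 + x)
(p(v(-2)) - 17594) + sqrt(-10517 + 7548) = ((85 - 2) - 17594) + sqrt(-10517 + 7548) = (83 - 17594) + sqrt(-2969) = -17511 + I*sqrt(2969)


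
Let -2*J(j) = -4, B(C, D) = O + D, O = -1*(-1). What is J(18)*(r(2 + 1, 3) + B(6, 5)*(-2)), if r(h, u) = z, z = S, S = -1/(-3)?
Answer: -70/3 ≈ -23.333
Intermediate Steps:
O = 1
S = 1/3 (S = -1*(-1/3) = 1/3 ≈ 0.33333)
z = 1/3 ≈ 0.33333
B(C, D) = 1 + D
r(h, u) = 1/3
J(j) = 2 (J(j) = -1/2*(-4) = 2)
J(18)*(r(2 + 1, 3) + B(6, 5)*(-2)) = 2*(1/3 + (1 + 5)*(-2)) = 2*(1/3 + 6*(-2)) = 2*(1/3 - 12) = 2*(-35/3) = -70/3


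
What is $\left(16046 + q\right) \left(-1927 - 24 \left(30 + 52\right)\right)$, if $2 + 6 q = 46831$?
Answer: $- \frac{557393975}{6} \approx -9.2899 \cdot 10^{7}$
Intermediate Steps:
$q = \frac{46829}{6}$ ($q = - \frac{1}{3} + \frac{1}{6} \cdot 46831 = - \frac{1}{3} + \frac{46831}{6} = \frac{46829}{6} \approx 7804.8$)
$\left(16046 + q\right) \left(-1927 - 24 \left(30 + 52\right)\right) = \left(16046 + \frac{46829}{6}\right) \left(-1927 - 24 \left(30 + 52\right)\right) = \frac{143105 \left(-1927 - 1968\right)}{6} = \frac{143105}{6} \left(-3895\right) = - \frac{557393975}{6}$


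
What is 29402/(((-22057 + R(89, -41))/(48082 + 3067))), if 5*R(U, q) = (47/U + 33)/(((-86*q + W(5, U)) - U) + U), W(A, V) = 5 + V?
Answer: -605651240097050/8882904579 ≈ -68182.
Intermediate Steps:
R(U, q) = (33 + 47/U)/(5*(5 + U - 86*q)) (R(U, q) = ((47/U + 33)/(((-86*q + (5 + U)) - U) + U))/5 = ((33 + 47/U)/(((5 + U - 86*q) - U) + U))/5 = ((33 + 47/U)/((5 - 86*q) + U))/5 = ((33 + 47/U)/(5 + U - 86*q))/5 = (33 + 47/U)/(5*(5 + U - 86*q)))
29402/(((-22057 + R(89, -41))/(48082 + 3067))) = 29402/(((-22057 + (1/5)*(47 + 33*89)/(89*(5 + 89 - 86*(-41))))/(48082 + 3067))) = 29402/(((-22057 + (1/5)*(1/89)*(47 + 2937)/(5 + 89 + 3526))/51149)) = 29402/(((-22057 + (1/5)*(1/89)*2984/3620)*(1/51149))) = 29402/(((-22057 + (1/5)*(1/89)*(1/3620)*2984)*(1/51149))) = 29402/(((-22057 + 746/402725)*(1/51149))) = 29402/((-8882904579/402725*1/51149)) = 29402/(-8882904579/20598981025) = 29402*(-20598981025/8882904579) = -605651240097050/8882904579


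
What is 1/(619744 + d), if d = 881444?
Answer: 1/1501188 ≈ 6.6614e-7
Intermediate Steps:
1/(619744 + d) = 1/(619744 + 881444) = 1/1501188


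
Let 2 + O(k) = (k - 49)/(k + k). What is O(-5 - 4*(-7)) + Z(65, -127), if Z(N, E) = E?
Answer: -2980/23 ≈ -129.57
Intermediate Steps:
O(k) = -2 + (-49 + k)/(2*k) (O(k) = -2 + (k - 49)/(k + k) = -2 + (-49 + k)/((2*k)) = -2 + (-49 + k)*(1/(2*k)) = -2 + (-49 + k)/(2*k))
O(-5 - 4*(-7)) + Z(65, -127) = (-49 - 3*(-5 - 4*(-7)))/(2*(-5 - 4*(-7))) - 127 = (-49 - 3*(-5 + 28))/(2*(-5 + 28)) - 127 = (1/2)*(-49 - 3*23)/23 - 127 = (1/2)*(1/23)*(-49 - 69) - 127 = (1/2)*(1/23)*(-118) - 127 = -59/23 - 127 = -2980/23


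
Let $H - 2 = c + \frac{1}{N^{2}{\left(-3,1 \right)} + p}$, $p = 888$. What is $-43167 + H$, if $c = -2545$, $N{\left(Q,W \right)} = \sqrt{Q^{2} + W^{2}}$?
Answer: $- \frac{41047579}{898} \approx -45710.0$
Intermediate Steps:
$H = - \frac{2283613}{898}$ ($H = 2 - \left(2545 - \frac{1}{\left(\sqrt{\left(-3\right)^{2} + 1^{2}}\right)^{2} + 888}\right) = 2 - \left(2545 - \frac{1}{\left(\sqrt{9 + 1}\right)^{2} + 888}\right) = 2 - \left(2545 - \frac{1}{\left(\sqrt{10}\right)^{2} + 888}\right) = 2 - \left(2545 - \frac{1}{10 + 888}\right) = 2 - \left(2545 - \frac{1}{898}\right) = 2 + \left(-2545 + \frac{1}{898}\right) = 2 - \frac{2285409}{898} = - \frac{2283613}{898} \approx -2543.0$)
$-43167 + H = -43167 - \frac{2283613}{898} = - \frac{41047579}{898}$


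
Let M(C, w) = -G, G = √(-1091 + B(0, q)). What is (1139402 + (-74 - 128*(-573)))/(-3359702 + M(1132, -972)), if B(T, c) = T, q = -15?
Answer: -1358072181248/3762532509965 + 404224*I*√1091/3762532509965 ≈ -0.36095 + 3.5486e-6*I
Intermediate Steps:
G = I*√1091 (G = √(-1091 + 0) = √(-1091) = I*√1091 ≈ 33.03*I)
M(C, w) = -I*√1091
(1139402 + (-74 - 128*(-573)))/(-3359702 + M(1132, -972)) = (1139402 + (-74 - 128*(-573)))/(-3359702 - I*√1091) = (1139402 + (-74 + 73344))/(-3359702 - I*√1091) = (1139402 + 73270)/(-3359702 - I*√1091) = 1212672/(-3359702 - I*√1091)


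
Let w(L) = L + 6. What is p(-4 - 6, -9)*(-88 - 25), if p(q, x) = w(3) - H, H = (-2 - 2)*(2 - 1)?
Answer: -1469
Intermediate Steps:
w(L) = 6 + L
H = -4 (H = -4*1 = -4)
p(q, x) = 13 (p(q, x) = (6 + 3) - 1*(-4) = 9 + 4 = 13)
p(-4 - 6, -9)*(-88 - 25) = 13*(-88 - 25) = 13*(-113) = -1469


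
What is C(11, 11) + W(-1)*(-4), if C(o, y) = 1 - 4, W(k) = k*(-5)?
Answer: -23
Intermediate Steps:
W(k) = -5*k
C(o, y) = -3
C(11, 11) + W(-1)*(-4) = -3 - 5*(-1)*(-4) = -3 + 5*(-4) = -3 - 20 = -23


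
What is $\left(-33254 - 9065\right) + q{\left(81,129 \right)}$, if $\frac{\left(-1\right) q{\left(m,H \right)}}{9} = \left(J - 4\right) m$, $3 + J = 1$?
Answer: $-37945$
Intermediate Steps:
$J = -2$ ($J = -3 + 1 = -2$)
$q{\left(m,H \right)} = 54 m$ ($q{\left(m,H \right)} = - 9 \left(-2 - 4\right) m = - 9 \left(- 6 m\right) = 54 m$)
$\left(-33254 - 9065\right) + q{\left(81,129 \right)} = \left(-33254 - 9065\right) + 54 \cdot 81 = -42319 + 4374 = -37945$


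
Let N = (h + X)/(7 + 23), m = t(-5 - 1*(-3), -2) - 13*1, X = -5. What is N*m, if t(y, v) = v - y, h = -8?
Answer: 169/30 ≈ 5.6333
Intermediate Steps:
m = -13 (m = (-2 - (-5 - 1*(-3))) - 13*1 = (-2 - (-5 + 3)) - 13 = (-2 - 1*(-2)) - 13 = (-2 + 2) - 13 = 0 - 13 = -13)
N = -13/30 (N = (-8 - 5)/(7 + 23) = -13/30 ≈ -0.43333)
N*m = -13/30*(-13) = 169/30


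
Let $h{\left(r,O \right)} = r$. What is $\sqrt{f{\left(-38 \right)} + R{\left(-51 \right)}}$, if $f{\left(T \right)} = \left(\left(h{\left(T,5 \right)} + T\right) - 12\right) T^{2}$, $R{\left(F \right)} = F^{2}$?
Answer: $i \sqrt{124471} \approx 352.8 i$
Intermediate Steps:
$f{\left(T \right)} = T^{2} \left(-12 + 2 T\right)$ ($f{\left(T \right)} = \left(\left(T + T\right) - 12\right) T^{2} = \left(2 T - 12\right) T^{2} = \left(-12 + 2 T\right) T^{2} = T^{2} \left(-12 + 2 T\right)$)
$\sqrt{f{\left(-38 \right)} + R{\left(-51 \right)}} = \sqrt{2 \left(-38\right)^{2} \left(-6 - 38\right) + \left(-51\right)^{2}} = \sqrt{2 \cdot 1444 \left(-44\right) + 2601} = \sqrt{-127072 + 2601} = \sqrt{-124471} = i \sqrt{124471}$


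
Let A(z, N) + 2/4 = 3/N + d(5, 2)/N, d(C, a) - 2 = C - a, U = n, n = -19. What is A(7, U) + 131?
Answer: 4943/38 ≈ 130.08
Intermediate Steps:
U = -19
d(C, a) = 2 + C - a (d(C, a) = 2 + (C - a) = 2 + C - a)
A(z, N) = -½ + 8/N (A(z, N) = -½ + (3/N + (2 + 5 - 1*2)/N) = -½ + (3/N + (2 + 5 - 2)/N) = -½ + (3/N + 5/N) = -½ + 8/N)
A(7, U) + 131 = (½)*(16 - 1*(-19))/(-19) + 131 = (½)*(-1/19)*(16 + 19) + 131 = (½)*(-1/19)*35 + 131 = -35/38 + 131 = 4943/38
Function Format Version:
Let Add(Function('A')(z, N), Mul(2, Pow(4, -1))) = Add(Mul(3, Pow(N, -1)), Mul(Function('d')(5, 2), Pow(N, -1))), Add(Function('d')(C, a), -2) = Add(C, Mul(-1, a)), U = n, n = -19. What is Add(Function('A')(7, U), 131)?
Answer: Rational(4943, 38) ≈ 130.08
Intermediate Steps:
U = -19
Function('d')(C, a) = Add(2, C, Mul(-1, a)) (Function('d')(C, a) = Add(2, Add(C, Mul(-1, a))) = Add(2, C, Mul(-1, a)))
Function('A')(z, N) = Add(Rational(-1, 2), Mul(8, Pow(N, -1))) (Function('A')(z, N) = Add(Rational(-1, 2), Add(Mul(3, Pow(N, -1)), Mul(Add(2, 5, Mul(-1, 2)), Pow(N, -1)))) = Add(Rational(-1, 2), Add(Mul(3, Pow(N, -1)), Mul(Add(2, 5, -2), Pow(N, -1)))) = Add(Rational(-1, 2), Add(Mul(3, Pow(N, -1)), Mul(5, Pow(N, -1)))) = Add(Rational(-1, 2), Mul(8, Pow(N, -1))))
Add(Function('A')(7, U), 131) = Add(Mul(Rational(1, 2), Pow(-19, -1), Add(16, Mul(-1, -19))), 131) = Add(Mul(Rational(1, 2), Rational(-1, 19), Add(16, 19)), 131) = Add(Mul(Rational(1, 2), Rational(-1, 19), 35), 131) = Add(Rational(-35, 38), 131) = Rational(4943, 38)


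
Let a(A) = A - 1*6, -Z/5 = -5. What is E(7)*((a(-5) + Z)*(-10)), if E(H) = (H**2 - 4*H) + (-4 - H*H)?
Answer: 4480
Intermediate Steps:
Z = 25 (Z = -5*(-5) = 25)
a(A) = -6 + A (a(A) = A - 6 = -6 + A)
E(H) = -4 - 4*H (E(H) = (H**2 - 4*H) + (-4 - H**2) = -4 - 4*H)
E(7)*((a(-5) + Z)*(-10)) = (-4 - 4*7)*(((-6 - 5) + 25)*(-10)) = (-4 - 28)*((-11 + 25)*(-10)) = -448*(-10) = -32*(-140) = 4480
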